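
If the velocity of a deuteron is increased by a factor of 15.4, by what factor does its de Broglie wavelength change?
The wavelength decreases by a factor of 15.4.

From λ = h/(mv), the wavelength is inversely proportional to velocity:

λ ∝ 1/v

If v → 15.4v, then λ → λ/15.4

When velocity is increased by a factor of 15.4, the wavelength decreases by a factor of 15.4.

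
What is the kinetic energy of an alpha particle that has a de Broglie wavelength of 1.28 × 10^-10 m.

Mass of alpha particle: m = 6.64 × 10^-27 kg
2.02 × 10^-21 J (or 0.0126 eV)

From λ = h/√(2mKE), we solve for KE:

λ² = h²/(2mKE)
KE = h²/(2mλ²)
KE = (6.626 × 10^-34 J·s)² / (2 × 6.64 × 10^-27 kg × (1.28 × 10^-10 m)²)
KE = 2.02 × 10^-21 J
KE = 0.0126 eV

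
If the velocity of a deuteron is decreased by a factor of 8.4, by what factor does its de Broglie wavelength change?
The wavelength increases by a factor of 8.4.

From λ = h/(mv), the wavelength is inversely proportional to velocity:

λ ∝ 1/v

If v → v/8.4, then λ → 8.4λ

When velocity is decreased by a factor of 8.4, the wavelength increases by a factor of 8.4.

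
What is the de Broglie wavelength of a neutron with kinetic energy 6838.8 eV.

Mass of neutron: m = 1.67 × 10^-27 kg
3.46 × 10^-13 m

Using λ = h/√(2mKE):

First convert KE to Joules: KE = 6838.8 eV = 1.096 × 10^-15 J

λ = h/√(2mKE)
λ = (6.626 × 10^-34 J·s) / √(2 × 1.67 × 10^-27 kg × 1.096 × 10^-15 J)
λ = 3.46 × 10^-13 m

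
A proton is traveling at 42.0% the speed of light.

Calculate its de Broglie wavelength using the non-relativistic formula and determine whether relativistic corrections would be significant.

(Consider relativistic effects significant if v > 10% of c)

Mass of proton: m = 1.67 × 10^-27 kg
Yes, relativistic corrections are needed.

Using the non-relativistic de Broglie formula λ = h/(mv):

v = 42.0% × c = 1.259 × 10^8 m/s

λ = h/(mv)
λ = (6.626 × 10^-34 J·s) / (1.67 × 10^-27 kg × 1.259 × 10^8 m/s)
λ = 3.15 × 10^-15 m

Since v = 42.0% of c > 10% of c, relativistic corrections ARE significant and the actual wavelength would differ from this non-relativistic estimate.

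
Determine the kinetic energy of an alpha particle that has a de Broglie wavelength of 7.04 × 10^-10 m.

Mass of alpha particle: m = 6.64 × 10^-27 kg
6.67 × 10^-23 J (or 4.16 × 10^-4 eV)

From λ = h/√(2mKE), we solve for KE:

λ² = h²/(2mKE)
KE = h²/(2mλ²)
KE = (6.626 × 10^-34 J·s)² / (2 × 6.64 × 10^-27 kg × (7.04 × 10^-10 m)²)
KE = 6.67 × 10^-23 J
KE = 4.16 × 10^-4 eV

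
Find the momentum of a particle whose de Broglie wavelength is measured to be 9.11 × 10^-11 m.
7.27 × 10^-24 kg·m/s

From the de Broglie relation λ = h/p, we solve for p:

p = h/λ
p = (6.626 × 10^-34 J·s) / (9.11 × 10^-11 m)
p = 7.27 × 10^-24 kg·m/s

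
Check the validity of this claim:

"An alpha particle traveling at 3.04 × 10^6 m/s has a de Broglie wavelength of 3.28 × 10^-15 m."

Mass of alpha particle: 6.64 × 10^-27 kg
False

The claim is incorrect.

Using λ = h/(mv):
λ = (6.626 × 10^-34 J·s) / (6.64 × 10^-27 kg × 3.04 × 10^6 m/s)
λ = 3.28 × 10^-14 m

The actual wavelength differs from the claimed 3.28 × 10^-15 m.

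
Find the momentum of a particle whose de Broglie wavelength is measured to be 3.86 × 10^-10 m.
1.72 × 10^-24 kg·m/s

From the de Broglie relation λ = h/p, we solve for p:

p = h/λ
p = (6.626 × 10^-34 J·s) / (3.86 × 10^-10 m)
p = 1.72 × 10^-24 kg·m/s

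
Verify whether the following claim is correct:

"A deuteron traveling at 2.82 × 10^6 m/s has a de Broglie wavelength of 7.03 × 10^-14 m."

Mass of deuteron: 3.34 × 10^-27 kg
True

The claim is correct.

Using λ = h/(mv):
λ = (6.626 × 10^-34 J·s) / (3.34 × 10^-27 kg × 2.82 × 10^6 m/s)
λ = 7.03 × 10^-14 m

This matches the claimed value.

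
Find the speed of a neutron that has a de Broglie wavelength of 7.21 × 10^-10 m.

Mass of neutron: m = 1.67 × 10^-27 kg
5.50 × 10^2 m/s

From the de Broglie relation λ = h/(mv), we solve for v:

v = h/(mλ)
v = (6.626 × 10^-34 J·s) / (1.67 × 10^-27 kg × 7.21 × 10^-10 m)
v = 5.50 × 10^2 m/s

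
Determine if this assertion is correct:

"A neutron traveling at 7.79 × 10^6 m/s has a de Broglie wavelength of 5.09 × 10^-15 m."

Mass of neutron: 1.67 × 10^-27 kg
False

The claim is incorrect.

Using λ = h/(mv):
λ = (6.626 × 10^-34 J·s) / (1.67 × 10^-27 kg × 7.79 × 10^6 m/s)
λ = 5.09 × 10^-14 m

The actual wavelength differs from the claimed 5.09 × 10^-15 m.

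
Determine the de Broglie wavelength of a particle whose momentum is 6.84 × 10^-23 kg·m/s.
9.69 × 10^-12 m

Using the de Broglie relation λ = h/p:

λ = h/p
λ = (6.626 × 10^-34 J·s) / (6.84 × 10^-23 kg·m/s)
λ = 9.69 × 10^-12 m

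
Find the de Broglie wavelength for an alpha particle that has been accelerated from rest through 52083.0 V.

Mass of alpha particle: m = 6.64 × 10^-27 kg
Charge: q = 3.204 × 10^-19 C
4.45 × 10^-14 m

When a particle is accelerated through voltage V, it gains kinetic energy KE = qV.

The de Broglie wavelength is then λ = h/√(2mqV):

λ = h/√(2mqV)
λ = (6.626 × 10^-34 J·s) / √(2 × 6.64 × 10^-27 kg × 3.204 × 10^-19 C × 52083.0 V)
λ = 4.45 × 10^-14 m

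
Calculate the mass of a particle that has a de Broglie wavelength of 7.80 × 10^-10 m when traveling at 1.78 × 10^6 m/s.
4.77 × 10^-31 kg

From the de Broglie relation λ = h/(mv), we solve for m:

m = h/(λv)
m = (6.626 × 10^-34 J·s) / (7.80 × 10^-10 m × 1.78 × 10^6 m/s)
m = 4.77 × 10^-31 kg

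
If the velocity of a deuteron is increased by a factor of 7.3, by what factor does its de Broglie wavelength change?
The wavelength decreases by a factor of 7.3.

From λ = h/(mv), the wavelength is inversely proportional to velocity:

λ ∝ 1/v

If v → 7.3v, then λ → λ/7.3

When velocity is increased by a factor of 7.3, the wavelength decreases by a factor of 7.3.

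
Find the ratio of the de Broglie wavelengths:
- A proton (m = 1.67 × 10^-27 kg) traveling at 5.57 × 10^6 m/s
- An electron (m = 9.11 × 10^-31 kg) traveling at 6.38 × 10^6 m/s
λ₁/λ₂ = 6.25 × 10^-4

Using λ = h/(mv):

λ₁ = h/(m₁v₁) = 7.12 × 10^-14 m
λ₂ = h/(m₂v₂) = 1.14 × 10^-10 m

Ratio λ₁/λ₂ = (m₂v₂)/(m₁v₁)
         = (9.11 × 10^-31 kg × 6.38 × 10^6 m/s) / (1.67 × 10^-27 kg × 5.57 × 10^6 m/s)
         = 6.25 × 10^-4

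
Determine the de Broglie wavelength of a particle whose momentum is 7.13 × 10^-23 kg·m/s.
9.29 × 10^-12 m

Using the de Broglie relation λ = h/p:

λ = h/p
λ = (6.626 × 10^-34 J·s) / (7.13 × 10^-23 kg·m/s)
λ = 9.29 × 10^-12 m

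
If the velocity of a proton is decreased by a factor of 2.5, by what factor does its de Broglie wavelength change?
The wavelength increases by a factor of 2.5.

From λ = h/(mv), the wavelength is inversely proportional to velocity:

λ ∝ 1/v

If v → v/2.5, then λ → 2.5λ

When velocity is decreased by a factor of 2.5, the wavelength increases by a factor of 2.5.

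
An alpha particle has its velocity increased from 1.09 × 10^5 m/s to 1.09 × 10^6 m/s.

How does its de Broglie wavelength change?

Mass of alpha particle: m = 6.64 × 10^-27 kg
The wavelength decreases by a factor of 10.

Using λ = h/(mv):

Initial wavelength: λ₁ = h/(mv₁) = 9.15 × 10^-13 m
Final wavelength: λ₂ = h/(mv₂) = 9.15 × 10^-14 m

Since λ ∝ 1/v, when velocity increases by a factor of 10, the wavelength decreases by a factor of 10.

λ₂/λ₁ = v₁/v₂ = 1/10

The wavelength decreases by a factor of 10.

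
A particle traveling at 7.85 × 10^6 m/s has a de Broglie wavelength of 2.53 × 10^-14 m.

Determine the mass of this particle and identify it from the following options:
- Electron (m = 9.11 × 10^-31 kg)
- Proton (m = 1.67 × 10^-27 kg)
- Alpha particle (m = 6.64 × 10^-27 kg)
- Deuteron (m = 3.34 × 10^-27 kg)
The particle is a deuteron.

From λ = h/(mv), solve for mass:

m = h/(λv)
m = (6.626 × 10^-34 J·s) / (2.53 × 10^-14 m × 7.85 × 10^6 m/s)
m = 3.34 × 10^-27 kg

Comparing with the listed masses, this is closest to a deuteron.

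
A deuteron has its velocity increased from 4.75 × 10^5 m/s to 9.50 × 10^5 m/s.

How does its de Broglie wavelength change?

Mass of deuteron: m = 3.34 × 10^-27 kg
The wavelength decreases by a factor of 2.

Using λ = h/(mv):

Initial wavelength: λ₁ = h/(mv₁) = 4.18 × 10^-13 m
Final wavelength: λ₂ = h/(mv₂) = 2.09 × 10^-13 m

Since λ ∝ 1/v, when velocity increases by a factor of 2, the wavelength decreases by a factor of 2.

λ₂/λ₁ = v₁/v₂ = 1/2

The wavelength decreases by a factor of 2.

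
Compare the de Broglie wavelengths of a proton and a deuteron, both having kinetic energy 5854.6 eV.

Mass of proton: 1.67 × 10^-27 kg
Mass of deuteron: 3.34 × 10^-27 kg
The proton has the longer wavelength.

Using λ = h/√(2mKE):

For proton: λ₁ = h/√(2m₁KE) = 3.74 × 10^-13 m
For deuteron: λ₂ = h/√(2m₂KE) = 2.65 × 10^-13 m

Since λ ∝ 1/√m at constant kinetic energy, the lighter particle has the longer wavelength.

The proton has the longer de Broglie wavelength.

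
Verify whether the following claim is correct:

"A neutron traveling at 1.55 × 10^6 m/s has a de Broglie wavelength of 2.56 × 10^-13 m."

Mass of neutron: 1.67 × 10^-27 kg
True

The claim is correct.

Using λ = h/(mv):
λ = (6.626 × 10^-34 J·s) / (1.67 × 10^-27 kg × 1.55 × 10^6 m/s)
λ = 2.56 × 10^-13 m

This matches the claimed value.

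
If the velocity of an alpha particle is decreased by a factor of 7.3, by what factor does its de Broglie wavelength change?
The wavelength increases by a factor of 7.3.

From λ = h/(mv), the wavelength is inversely proportional to velocity:

λ ∝ 1/v

If v → v/7.3, then λ → 7.3λ

When velocity is decreased by a factor of 7.3, the wavelength increases by a factor of 7.3.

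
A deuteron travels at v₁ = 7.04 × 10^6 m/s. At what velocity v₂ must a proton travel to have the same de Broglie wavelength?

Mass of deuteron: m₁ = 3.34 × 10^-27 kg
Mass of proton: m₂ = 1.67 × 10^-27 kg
v₂ = 1.41 × 10^7 m/s

For equal de Broglie wavelengths: λ₁ = λ₂

h/(m₁v₁) = h/(m₂v₂)
m₁v₁ = m₂v₂
v₂ = v₁ · (m₁/m₂)

v₂ = 7.04 × 10^6 m/s × (3.34 × 10^-27 kg / 1.67 × 10^-27 kg)
v₂ = 1.41 × 10^7 m/s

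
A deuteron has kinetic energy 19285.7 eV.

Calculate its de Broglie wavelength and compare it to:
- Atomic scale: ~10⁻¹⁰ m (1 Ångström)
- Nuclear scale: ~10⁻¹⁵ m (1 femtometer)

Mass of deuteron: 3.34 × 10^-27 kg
λ = 1.46 × 10^-13 m, which is between nuclear and atomic scales.

Using λ = h/√(2mKE):

KE = 19285.7 eV = 3.090 × 10^-15 J

λ = h/√(2mKE)
λ = (6.626 × 10^-34 J·s) / √(2 × 3.34 × 10^-27 kg × 3.090 × 10^-15 J)
λ = 1.46 × 10^-13 m

Comparison:
- Atomic scale (10⁻¹⁰ m): λ is 0.0015× this size
- Nuclear scale (10⁻¹⁵ m): λ is 1.5e+02× this size

The wavelength is between nuclear and atomic scales.

This wavelength is appropriate for probing atomic structure but too large for nuclear physics experiments.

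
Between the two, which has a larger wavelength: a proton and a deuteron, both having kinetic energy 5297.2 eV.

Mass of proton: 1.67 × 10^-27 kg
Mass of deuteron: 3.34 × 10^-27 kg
The proton has the longer wavelength.

Using λ = h/√(2mKE):

For proton: λ₁ = h/√(2m₁KE) = 3.94 × 10^-13 m
For deuteron: λ₂ = h/√(2m₂KE) = 2.78 × 10^-13 m

Since λ ∝ 1/√m at constant kinetic energy, the lighter particle has the longer wavelength.

The proton has the longer de Broglie wavelength.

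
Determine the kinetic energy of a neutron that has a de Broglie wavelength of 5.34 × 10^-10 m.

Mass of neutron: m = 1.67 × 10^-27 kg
4.61 × 10^-22 J (or 2.88 × 10^-3 eV)

From λ = h/√(2mKE), we solve for KE:

λ² = h²/(2mKE)
KE = h²/(2mλ²)
KE = (6.626 × 10^-34 J·s)² / (2 × 1.67 × 10^-27 kg × (5.34 × 10^-10 m)²)
KE = 4.61 × 10^-22 J
KE = 2.88 × 10^-3 eV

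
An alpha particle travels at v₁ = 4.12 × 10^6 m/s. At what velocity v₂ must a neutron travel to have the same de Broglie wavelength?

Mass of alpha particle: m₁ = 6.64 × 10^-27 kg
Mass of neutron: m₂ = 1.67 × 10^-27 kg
v₂ = 1.64 × 10^7 m/s

For equal de Broglie wavelengths: λ₁ = λ₂

h/(m₁v₁) = h/(m₂v₂)
m₁v₁ = m₂v₂
v₂ = v₁ · (m₁/m₂)

v₂ = 4.12 × 10^6 m/s × (6.64 × 10^-27 kg / 1.67 × 10^-27 kg)
v₂ = 1.64 × 10^7 m/s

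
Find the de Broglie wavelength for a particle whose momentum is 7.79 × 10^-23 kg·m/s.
8.51 × 10^-12 m

Using the de Broglie relation λ = h/p:

λ = h/p
λ = (6.626 × 10^-34 J·s) / (7.79 × 10^-23 kg·m/s)
λ = 8.51 × 10^-12 m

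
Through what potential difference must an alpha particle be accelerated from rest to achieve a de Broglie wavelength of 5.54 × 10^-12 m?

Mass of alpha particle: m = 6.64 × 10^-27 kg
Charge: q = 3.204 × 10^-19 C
3.36 V

From λ = h/√(2mqV), we solve for V:

λ² = h²/(2mqV)
V = h²/(2mqλ²)
V = (6.626 × 10^-34 J·s)² / (2 × 6.64 × 10^-27 kg × 3.204 × 10^-19 C × (5.54 × 10^-12 m)²)
V = 3.36 V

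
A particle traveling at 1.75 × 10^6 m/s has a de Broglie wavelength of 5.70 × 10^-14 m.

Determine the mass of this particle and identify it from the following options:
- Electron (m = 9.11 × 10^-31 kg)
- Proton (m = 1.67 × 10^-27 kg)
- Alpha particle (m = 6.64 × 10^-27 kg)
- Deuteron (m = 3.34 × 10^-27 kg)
The particle is an alpha particle.

From λ = h/(mv), solve for mass:

m = h/(λv)
m = (6.626 × 10^-34 J·s) / (5.70 × 10^-14 m × 1.75 × 10^6 m/s)
m = 6.64 × 10^-27 kg

Comparing with the listed masses, this is closest to an alpha particle.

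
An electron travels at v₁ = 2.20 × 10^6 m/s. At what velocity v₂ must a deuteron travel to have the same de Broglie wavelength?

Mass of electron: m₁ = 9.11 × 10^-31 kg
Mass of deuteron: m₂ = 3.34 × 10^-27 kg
v₂ = 6.00 × 10^2 m/s

For equal de Broglie wavelengths: λ₁ = λ₂

h/(m₁v₁) = h/(m₂v₂)
m₁v₁ = m₂v₂
v₂ = v₁ · (m₁/m₂)

v₂ = 2.20 × 10^6 m/s × (9.11 × 10^-31 kg / 3.34 × 10^-27 kg)
v₂ = 6.00 × 10^2 m/s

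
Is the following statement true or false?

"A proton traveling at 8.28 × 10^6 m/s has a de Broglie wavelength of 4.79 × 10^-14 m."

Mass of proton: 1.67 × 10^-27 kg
True

The claim is correct.

Using λ = h/(mv):
λ = (6.626 × 10^-34 J·s) / (1.67 × 10^-27 kg × 8.28 × 10^6 m/s)
λ = 4.79 × 10^-14 m

This matches the claimed value.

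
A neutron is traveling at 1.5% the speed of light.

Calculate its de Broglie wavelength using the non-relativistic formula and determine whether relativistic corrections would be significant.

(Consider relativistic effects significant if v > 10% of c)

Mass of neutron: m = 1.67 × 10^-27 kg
No, relativistic corrections are not needed.

Using the non-relativistic de Broglie formula λ = h/(mv):

v = 1.5% × c = 4.497 × 10^6 m/s

λ = h/(mv)
λ = (6.626 × 10^-34 J·s) / (1.67 × 10^-27 kg × 4.497 × 10^6 m/s)
λ = 8.82 × 10^-14 m

Since v = 1.5% of c < 10% of c, relativistic corrections are NOT significant and this non-relativistic result is a good approximation.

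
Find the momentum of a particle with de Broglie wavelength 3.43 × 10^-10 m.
1.93 × 10^-24 kg·m/s

From the de Broglie relation λ = h/p, we solve for p:

p = h/λ
p = (6.626 × 10^-34 J·s) / (3.43 × 10^-10 m)
p = 1.93 × 10^-24 kg·m/s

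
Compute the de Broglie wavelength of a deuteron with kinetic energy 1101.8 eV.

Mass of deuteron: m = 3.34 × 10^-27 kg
6.10 × 10^-13 m

Using λ = h/√(2mKE):

First convert KE to Joules: KE = 1101.8 eV = 1.765 × 10^-16 J

λ = h/√(2mKE)
λ = (6.626 × 10^-34 J·s) / √(2 × 3.34 × 10^-27 kg × 1.765 × 10^-16 J)
λ = 6.10 × 10^-13 m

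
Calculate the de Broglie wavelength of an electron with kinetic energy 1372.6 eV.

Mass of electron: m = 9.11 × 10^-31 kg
3.31 × 10^-11 m

Using λ = h/√(2mKE):

First convert KE to Joules: KE = 1372.6 eV = 2.199 × 10^-16 J

λ = h/√(2mKE)
λ = (6.626 × 10^-34 J·s) / √(2 × 9.11 × 10^-31 kg × 2.199 × 10^-16 J)
λ = 3.31 × 10^-11 m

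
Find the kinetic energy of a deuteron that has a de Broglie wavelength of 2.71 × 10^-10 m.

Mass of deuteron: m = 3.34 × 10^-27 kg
8.95 × 10^-22 J (or 5.59 × 10^-3 eV)

From λ = h/√(2mKE), we solve for KE:

λ² = h²/(2mKE)
KE = h²/(2mλ²)
KE = (6.626 × 10^-34 J·s)² / (2 × 3.34 × 10^-27 kg × (2.71 × 10^-10 m)²)
KE = 8.95 × 10^-22 J
KE = 5.59 × 10^-3 eV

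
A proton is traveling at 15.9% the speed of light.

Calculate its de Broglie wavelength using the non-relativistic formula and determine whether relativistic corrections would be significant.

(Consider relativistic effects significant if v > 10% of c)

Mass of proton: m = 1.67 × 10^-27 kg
Yes, relativistic corrections are needed.

Using the non-relativistic de Broglie formula λ = h/(mv):

v = 15.9% × c = 4.767 × 10^7 m/s

λ = h/(mv)
λ = (6.626 × 10^-34 J·s) / (1.67 × 10^-27 kg × 4.767 × 10^7 m/s)
λ = 8.32 × 10^-15 m

Since v = 15.9% of c > 10% of c, relativistic corrections ARE significant and the actual wavelength would differ from this non-relativistic estimate.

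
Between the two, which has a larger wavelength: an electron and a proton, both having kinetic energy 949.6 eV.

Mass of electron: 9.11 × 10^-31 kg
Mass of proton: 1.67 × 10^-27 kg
The electron has the longer wavelength.

Using λ = h/√(2mKE):

For electron: λ₁ = h/√(2m₁KE) = 3.98 × 10^-11 m
For proton: λ₂ = h/√(2m₂KE) = 9.30 × 10^-13 m

Since λ ∝ 1/√m at constant kinetic energy, the lighter particle has the longer wavelength.

The electron has the longer de Broglie wavelength.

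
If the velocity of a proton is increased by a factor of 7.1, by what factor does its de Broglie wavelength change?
The wavelength decreases by a factor of 7.1.

From λ = h/(mv), the wavelength is inversely proportional to velocity:

λ ∝ 1/v

If v → 7.1v, then λ → λ/7.1

When velocity is increased by a factor of 7.1, the wavelength decreases by a factor of 7.1.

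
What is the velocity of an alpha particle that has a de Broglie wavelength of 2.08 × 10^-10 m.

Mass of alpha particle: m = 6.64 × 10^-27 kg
4.80 × 10^2 m/s

From the de Broglie relation λ = h/(mv), we solve for v:

v = h/(mλ)
v = (6.626 × 10^-34 J·s) / (6.64 × 10^-27 kg × 2.08 × 10^-10 m)
v = 4.80 × 10^2 m/s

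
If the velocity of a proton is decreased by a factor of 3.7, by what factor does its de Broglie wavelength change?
The wavelength increases by a factor of 3.7.

From λ = h/(mv), the wavelength is inversely proportional to velocity:

λ ∝ 1/v

If v → v/3.7, then λ → 3.7λ

When velocity is decreased by a factor of 3.7, the wavelength increases by a factor of 3.7.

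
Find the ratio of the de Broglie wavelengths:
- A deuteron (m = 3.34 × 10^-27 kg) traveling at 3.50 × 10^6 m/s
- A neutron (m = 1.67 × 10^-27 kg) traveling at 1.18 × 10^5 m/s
λ₁/λ₂ = 0.0169

Using λ = h/(mv):

λ₁ = h/(m₁v₁) = 5.67 × 10^-14 m
λ₂ = h/(m₂v₂) = 3.36 × 10^-12 m

Ratio λ₁/λ₂ = (m₂v₂)/(m₁v₁)
         = (1.67 × 10^-27 kg × 1.18 × 10^5 m/s) / (3.34 × 10^-27 kg × 3.50 × 10^6 m/s)
         = 0.0169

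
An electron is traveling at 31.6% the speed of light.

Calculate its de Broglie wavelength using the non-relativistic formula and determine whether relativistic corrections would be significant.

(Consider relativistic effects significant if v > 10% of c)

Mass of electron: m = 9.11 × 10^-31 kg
Yes, relativistic corrections are needed.

Using the non-relativistic de Broglie formula λ = h/(mv):

v = 31.6% × c = 9.473 × 10^7 m/s

λ = h/(mv)
λ = (6.626 × 10^-34 J·s) / (9.11 × 10^-31 kg × 9.473 × 10^7 m/s)
λ = 7.68 × 10^-12 m

Since v = 31.6% of c > 10% of c, relativistic corrections ARE significant and the actual wavelength would differ from this non-relativistic estimate.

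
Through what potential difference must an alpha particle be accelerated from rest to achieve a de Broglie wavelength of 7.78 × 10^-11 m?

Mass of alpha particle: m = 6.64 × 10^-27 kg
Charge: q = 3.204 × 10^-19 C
1.70 × 10^-2 V

From λ = h/√(2mqV), we solve for V:

λ² = h²/(2mqV)
V = h²/(2mqλ²)
V = (6.626 × 10^-34 J·s)² / (2 × 6.64 × 10^-27 kg × 3.204 × 10^-19 C × (7.78 × 10^-11 m)²)
V = 1.70 × 10^-2 V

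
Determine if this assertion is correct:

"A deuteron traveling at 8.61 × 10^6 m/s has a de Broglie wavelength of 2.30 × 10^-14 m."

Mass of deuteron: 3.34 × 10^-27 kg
True

The claim is correct.

Using λ = h/(mv):
λ = (6.626 × 10^-34 J·s) / (3.34 × 10^-27 kg × 8.61 × 10^6 m/s)
λ = 2.30 × 10^-14 m

This matches the claimed value.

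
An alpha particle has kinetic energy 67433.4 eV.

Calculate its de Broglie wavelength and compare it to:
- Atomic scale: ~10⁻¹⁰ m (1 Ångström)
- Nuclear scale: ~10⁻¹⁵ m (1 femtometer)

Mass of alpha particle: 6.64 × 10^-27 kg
λ = 5.53 × 10^-14 m, which is between nuclear and atomic scales.

Using λ = h/√(2mKE):

KE = 67433.4 eV = 1.080 × 10^-14 J

λ = h/√(2mKE)
λ = (6.626 × 10^-34 J·s) / √(2 × 6.64 × 10^-27 kg × 1.080 × 10^-14 J)
λ = 5.53 × 10^-14 m

Comparison:
- Atomic scale (10⁻¹⁰ m): λ is 0.00055× this size
- Nuclear scale (10⁻¹⁵ m): λ is 55× this size

The wavelength is between nuclear and atomic scales.

This wavelength is appropriate for probing atomic structure but too large for nuclear physics experiments.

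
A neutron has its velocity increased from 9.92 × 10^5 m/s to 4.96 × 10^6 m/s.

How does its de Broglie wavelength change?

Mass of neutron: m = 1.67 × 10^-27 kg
The wavelength decreases by a factor of 5.

Using λ = h/(mv):

Initial wavelength: λ₁ = h/(mv₁) = 4.00 × 10^-13 m
Final wavelength: λ₂ = h/(mv₂) = 8.00 × 10^-14 m

Since λ ∝ 1/v, when velocity increases by a factor of 5, the wavelength decreases by a factor of 5.

λ₂/λ₁ = v₁/v₂ = 1/5

The wavelength decreases by a factor of 5.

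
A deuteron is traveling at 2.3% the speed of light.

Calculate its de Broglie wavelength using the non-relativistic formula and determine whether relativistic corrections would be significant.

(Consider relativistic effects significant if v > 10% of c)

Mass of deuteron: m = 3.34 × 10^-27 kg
No, relativistic corrections are not needed.

Using the non-relativistic de Broglie formula λ = h/(mv):

v = 2.3% × c = 6.895 × 10^6 m/s

λ = h/(mv)
λ = (6.626 × 10^-34 J·s) / (3.34 × 10^-27 kg × 6.895 × 10^6 m/s)
λ = 2.88 × 10^-14 m

Since v = 2.3% of c < 10% of c, relativistic corrections are NOT significant and this non-relativistic result is a good approximation.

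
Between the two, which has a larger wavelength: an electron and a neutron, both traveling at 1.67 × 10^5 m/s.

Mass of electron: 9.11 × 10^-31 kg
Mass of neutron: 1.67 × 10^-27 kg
The electron has the longer wavelength.

Using λ = h/(mv), since both particles have the same velocity, the wavelength depends only on mass.

For electron: λ₁ = h/(m₁v) = 4.36 × 10^-9 m
For neutron: λ₂ = h/(m₂v) = 2.38 × 10^-12 m

Since λ ∝ 1/m at constant velocity, the lighter particle has the longer wavelength.

The electron has the longer de Broglie wavelength.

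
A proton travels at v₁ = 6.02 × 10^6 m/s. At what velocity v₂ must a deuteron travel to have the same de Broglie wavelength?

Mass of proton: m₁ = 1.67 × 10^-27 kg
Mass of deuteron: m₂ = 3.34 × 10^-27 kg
v₂ = 3.01 × 10^6 m/s

For equal de Broglie wavelengths: λ₁ = λ₂

h/(m₁v₁) = h/(m₂v₂)
m₁v₁ = m₂v₂
v₂ = v₁ · (m₁/m₂)

v₂ = 6.02 × 10^6 m/s × (1.67 × 10^-27 kg / 3.34 × 10^-27 kg)
v₂ = 3.01 × 10^6 m/s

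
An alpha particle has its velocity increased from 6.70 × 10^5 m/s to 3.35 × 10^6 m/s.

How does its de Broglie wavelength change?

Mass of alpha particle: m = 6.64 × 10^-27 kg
The wavelength decreases by a factor of 5.

Using λ = h/(mv):

Initial wavelength: λ₁ = h/(mv₁) = 1.49 × 10^-13 m
Final wavelength: λ₂ = h/(mv₂) = 2.98 × 10^-14 m

Since λ ∝ 1/v, when velocity increases by a factor of 5, the wavelength decreases by a factor of 5.

λ₂/λ₁ = v₁/v₂ = 1/5

The wavelength decreases by a factor of 5.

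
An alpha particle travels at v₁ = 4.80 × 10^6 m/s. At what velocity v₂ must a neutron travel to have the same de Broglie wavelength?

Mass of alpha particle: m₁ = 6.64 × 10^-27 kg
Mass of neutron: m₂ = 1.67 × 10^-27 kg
v₂ = 1.91 × 10^7 m/s

For equal de Broglie wavelengths: λ₁ = λ₂

h/(m₁v₁) = h/(m₂v₂)
m₁v₁ = m₂v₂
v₂ = v₁ · (m₁/m₂)

v₂ = 4.80 × 10^6 m/s × (6.64 × 10^-27 kg / 1.67 × 10^-27 kg)
v₂ = 1.91 × 10^7 m/s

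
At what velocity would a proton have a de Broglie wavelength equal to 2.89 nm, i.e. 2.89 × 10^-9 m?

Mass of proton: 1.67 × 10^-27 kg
1.37 × 10^2 m/s

From λ = h/(mv), solve for v:

v = h/(mλ)
v = (6.626 × 10^-34 J·s) / (1.67 × 10^-27 kg × 2.89 × 10^-9 m)
v = 1.37 × 10^2 m/s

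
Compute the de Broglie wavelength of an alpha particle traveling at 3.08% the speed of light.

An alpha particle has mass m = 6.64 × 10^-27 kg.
1.08 × 10^-14 m

Using the de Broglie relation λ = h/(mv):

v = 3.08% × c = 9.234 × 10^6 m/s

λ = h/(mv)
λ = (6.626 × 10^-34 J·s) / (6.64 × 10^-27 kg × 9.234 × 10^6 m/s)
λ = 1.08 × 10^-14 m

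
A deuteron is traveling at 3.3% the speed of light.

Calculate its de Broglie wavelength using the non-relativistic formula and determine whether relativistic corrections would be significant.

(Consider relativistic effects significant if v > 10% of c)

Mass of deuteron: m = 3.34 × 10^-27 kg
No, relativistic corrections are not needed.

Using the non-relativistic de Broglie formula λ = h/(mv):

v = 3.3% × c = 9.893 × 10^6 m/s

λ = h/(mv)
λ = (6.626 × 10^-34 J·s) / (3.34 × 10^-27 kg × 9.893 × 10^6 m/s)
λ = 2.01 × 10^-14 m

Since v = 3.3% of c < 10% of c, relativistic corrections are NOT significant and this non-relativistic result is a good approximation.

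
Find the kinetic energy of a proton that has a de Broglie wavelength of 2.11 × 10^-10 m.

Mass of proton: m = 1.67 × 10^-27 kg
2.95 × 10^-21 J (or 0.0184 eV)

From λ = h/√(2mKE), we solve for KE:

λ² = h²/(2mKE)
KE = h²/(2mλ²)
KE = (6.626 × 10^-34 J·s)² / (2 × 1.67 × 10^-27 kg × (2.11 × 10^-10 m)²)
KE = 2.95 × 10^-21 J
KE = 0.0184 eV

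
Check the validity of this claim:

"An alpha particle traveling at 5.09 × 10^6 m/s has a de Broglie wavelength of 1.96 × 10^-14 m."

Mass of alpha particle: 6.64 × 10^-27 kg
True

The claim is correct.

Using λ = h/(mv):
λ = (6.626 × 10^-34 J·s) / (6.64 × 10^-27 kg × 5.09 × 10^6 m/s)
λ = 1.96 × 10^-14 m

This matches the claimed value.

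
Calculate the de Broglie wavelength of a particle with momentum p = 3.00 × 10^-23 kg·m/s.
2.21 × 10^-11 m

Using the de Broglie relation λ = h/p:

λ = h/p
λ = (6.626 × 10^-34 J·s) / (3.00 × 10^-23 kg·m/s)
λ = 2.21 × 10^-11 m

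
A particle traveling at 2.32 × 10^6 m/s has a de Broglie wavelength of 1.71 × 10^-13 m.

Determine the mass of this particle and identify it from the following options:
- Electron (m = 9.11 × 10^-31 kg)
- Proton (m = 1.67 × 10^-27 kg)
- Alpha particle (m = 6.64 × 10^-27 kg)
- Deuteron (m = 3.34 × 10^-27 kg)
The particle is a proton.

From λ = h/(mv), solve for mass:

m = h/(λv)
m = (6.626 × 10^-34 J·s) / (1.71 × 10^-13 m × 2.32 × 10^6 m/s)
m = 1.67 × 10^-27 kg

Comparing with the listed masses, this is closest to a proton.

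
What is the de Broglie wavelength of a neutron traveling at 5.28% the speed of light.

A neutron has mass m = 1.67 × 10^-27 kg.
2.51 × 10^-14 m

Using the de Broglie relation λ = h/(mv):

v = 5.28% × c = 1.583 × 10^7 m/s

λ = h/(mv)
λ = (6.626 × 10^-34 J·s) / (1.67 × 10^-27 kg × 1.583 × 10^7 m/s)
λ = 2.51 × 10^-14 m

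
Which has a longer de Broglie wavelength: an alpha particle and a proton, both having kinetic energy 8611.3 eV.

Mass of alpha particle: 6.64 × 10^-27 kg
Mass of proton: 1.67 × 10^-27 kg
The proton has the longer wavelength.

Using λ = h/√(2mKE):

For alpha particle: λ₁ = h/√(2m₁KE) = 1.55 × 10^-13 m
For proton: λ₂ = h/√(2m₂KE) = 3.09 × 10^-13 m

Since λ ∝ 1/√m at constant kinetic energy, the lighter particle has the longer wavelength.

The proton has the longer de Broglie wavelength.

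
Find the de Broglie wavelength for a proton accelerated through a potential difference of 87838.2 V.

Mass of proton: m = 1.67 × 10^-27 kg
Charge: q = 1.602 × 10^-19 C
9.67 × 10^-14 m

When a particle is accelerated through voltage V, it gains kinetic energy KE = qV.

The de Broglie wavelength is then λ = h/√(2mqV):

λ = h/√(2mqV)
λ = (6.626 × 10^-34 J·s) / √(2 × 1.67 × 10^-27 kg × 1.602 × 10^-19 C × 87838.2 V)
λ = 9.67 × 10^-14 m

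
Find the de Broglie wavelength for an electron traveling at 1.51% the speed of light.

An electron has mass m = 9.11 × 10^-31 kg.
1.61 × 10^-10 m

Using the de Broglie relation λ = h/(mv):

v = 1.51% × c = 4.527 × 10^6 m/s

λ = h/(mv)
λ = (6.626 × 10^-34 J·s) / (9.11 × 10^-31 kg × 4.527 × 10^6 m/s)
λ = 1.61 × 10^-10 m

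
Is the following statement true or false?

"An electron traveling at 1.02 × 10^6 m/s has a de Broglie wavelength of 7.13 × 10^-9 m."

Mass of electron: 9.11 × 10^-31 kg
False

The claim is incorrect.

Using λ = h/(mv):
λ = (6.626 × 10^-34 J·s) / (9.11 × 10^-31 kg × 1.02 × 10^6 m/s)
λ = 7.13 × 10^-10 m

The actual wavelength differs from the claimed 7.13 × 10^-9 m.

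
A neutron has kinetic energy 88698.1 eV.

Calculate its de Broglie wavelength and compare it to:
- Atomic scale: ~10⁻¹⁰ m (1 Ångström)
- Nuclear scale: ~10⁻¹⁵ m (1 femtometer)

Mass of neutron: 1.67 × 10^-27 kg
λ = 9.62 × 10^-14 m, which is between nuclear and atomic scales.

Using λ = h/√(2mKE):

KE = 88698.1 eV = 1.421 × 10^-14 J

λ = h/√(2mKE)
λ = (6.626 × 10^-34 J·s) / √(2 × 1.67 × 10^-27 kg × 1.421 × 10^-14 J)
λ = 9.62 × 10^-14 m

Comparison:
- Atomic scale (10⁻¹⁰ m): λ is 0.00096× this size
- Nuclear scale (10⁻¹⁵ m): λ is 96× this size

The wavelength is between nuclear and atomic scales.

This wavelength is appropriate for probing atomic structure but too large for nuclear physics experiments.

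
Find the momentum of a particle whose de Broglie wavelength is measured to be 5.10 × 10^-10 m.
1.30 × 10^-24 kg·m/s

From the de Broglie relation λ = h/p, we solve for p:

p = h/λ
p = (6.626 × 10^-34 J·s) / (5.10 × 10^-10 m)
p = 1.30 × 10^-24 kg·m/s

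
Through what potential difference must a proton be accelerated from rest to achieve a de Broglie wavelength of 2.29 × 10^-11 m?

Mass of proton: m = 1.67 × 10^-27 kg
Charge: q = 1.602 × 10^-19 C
1.56 V

From λ = h/√(2mqV), we solve for V:

λ² = h²/(2mqV)
V = h²/(2mqλ²)
V = (6.626 × 10^-34 J·s)² / (2 × 1.67 × 10^-27 kg × 1.602 × 10^-19 C × (2.29 × 10^-11 m)²)
V = 1.56 V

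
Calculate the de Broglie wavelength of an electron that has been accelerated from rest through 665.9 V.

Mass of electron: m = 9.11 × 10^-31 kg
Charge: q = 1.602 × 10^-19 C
4.75 × 10^-11 m

When a particle is accelerated through voltage V, it gains kinetic energy KE = qV.

The de Broglie wavelength is then λ = h/√(2mqV):

λ = h/√(2mqV)
λ = (6.626 × 10^-34 J·s) / √(2 × 9.11 × 10^-31 kg × 1.602 × 10^-19 C × 665.9 V)
λ = 4.75 × 10^-11 m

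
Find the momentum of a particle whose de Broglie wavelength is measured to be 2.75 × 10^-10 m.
2.41 × 10^-24 kg·m/s

From the de Broglie relation λ = h/p, we solve for p:

p = h/λ
p = (6.626 × 10^-34 J·s) / (2.75 × 10^-10 m)
p = 2.41 × 10^-24 kg·m/s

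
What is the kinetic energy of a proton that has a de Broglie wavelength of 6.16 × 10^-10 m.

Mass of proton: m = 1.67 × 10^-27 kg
3.46 × 10^-22 J (or 2.16 × 10^-3 eV)

From λ = h/√(2mKE), we solve for KE:

λ² = h²/(2mKE)
KE = h²/(2mλ²)
KE = (6.626 × 10^-34 J·s)² / (2 × 1.67 × 10^-27 kg × (6.16 × 10^-10 m)²)
KE = 3.46 × 10^-22 J
KE = 2.16 × 10^-3 eV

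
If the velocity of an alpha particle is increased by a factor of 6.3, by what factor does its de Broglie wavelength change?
The wavelength decreases by a factor of 6.3.

From λ = h/(mv), the wavelength is inversely proportional to velocity:

λ ∝ 1/v

If v → 6.3v, then λ → λ/6.3

When velocity is increased by a factor of 6.3, the wavelength decreases by a factor of 6.3.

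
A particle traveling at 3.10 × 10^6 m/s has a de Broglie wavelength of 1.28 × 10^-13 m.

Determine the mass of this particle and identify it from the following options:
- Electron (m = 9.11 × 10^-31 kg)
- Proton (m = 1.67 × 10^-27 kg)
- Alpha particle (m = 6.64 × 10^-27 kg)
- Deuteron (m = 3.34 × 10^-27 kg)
The particle is a proton.

From λ = h/(mv), solve for mass:

m = h/(λv)
m = (6.626 × 10^-34 J·s) / (1.28 × 10^-13 m × 3.10 × 10^6 m/s)
m = 1.67 × 10^-27 kg

Comparing with the listed masses, this is closest to a proton.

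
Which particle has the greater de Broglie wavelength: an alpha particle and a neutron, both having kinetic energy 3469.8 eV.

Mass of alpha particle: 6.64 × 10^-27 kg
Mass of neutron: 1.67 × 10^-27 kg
The neutron has the longer wavelength.

Using λ = h/√(2mKE):

For alpha particle: λ₁ = h/√(2m₁KE) = 2.44 × 10^-13 m
For neutron: λ₂ = h/√(2m₂KE) = 4.86 × 10^-13 m

Since λ ∝ 1/√m at constant kinetic energy, the lighter particle has the longer wavelength.

The neutron has the longer de Broglie wavelength.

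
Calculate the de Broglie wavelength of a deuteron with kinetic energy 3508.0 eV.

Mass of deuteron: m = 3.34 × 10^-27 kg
3.42 × 10^-13 m

Using λ = h/√(2mKE):

First convert KE to Joules: KE = 3508.0 eV = 5.620 × 10^-16 J

λ = h/√(2mKE)
λ = (6.626 × 10^-34 J·s) / √(2 × 3.34 × 10^-27 kg × 5.620 × 10^-16 J)
λ = 3.42 × 10^-13 m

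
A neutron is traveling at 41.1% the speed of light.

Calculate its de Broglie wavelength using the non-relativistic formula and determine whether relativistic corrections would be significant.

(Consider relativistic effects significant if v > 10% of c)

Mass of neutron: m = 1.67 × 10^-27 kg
Yes, relativistic corrections are needed.

Using the non-relativistic de Broglie formula λ = h/(mv):

v = 41.1% × c = 1.232 × 10^8 m/s

λ = h/(mv)
λ = (6.626 × 10^-34 J·s) / (1.67 × 10^-27 kg × 1.232 × 10^8 m/s)
λ = 3.22 × 10^-15 m

Since v = 41.1% of c > 10% of c, relativistic corrections ARE significant and the actual wavelength would differ from this non-relativistic estimate.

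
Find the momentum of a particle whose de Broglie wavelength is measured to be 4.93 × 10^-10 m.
1.34 × 10^-24 kg·m/s

From the de Broglie relation λ = h/p, we solve for p:

p = h/λ
p = (6.626 × 10^-34 J·s) / (4.93 × 10^-10 m)
p = 1.34 × 10^-24 kg·m/s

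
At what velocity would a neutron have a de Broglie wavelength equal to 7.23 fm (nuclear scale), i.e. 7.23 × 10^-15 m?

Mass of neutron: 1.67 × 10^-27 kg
5.49 × 10^7 m/s

From λ = h/(mv), solve for v:

v = h/(mλ)
v = (6.626 × 10^-34 J·s) / (1.67 × 10^-27 kg × 7.23 × 10^-15 m)
v = 5.49 × 10^7 m/s

Note: This velocity is 18.3% of the speed of light, so relativistic corrections would be needed for a more accurate calculation.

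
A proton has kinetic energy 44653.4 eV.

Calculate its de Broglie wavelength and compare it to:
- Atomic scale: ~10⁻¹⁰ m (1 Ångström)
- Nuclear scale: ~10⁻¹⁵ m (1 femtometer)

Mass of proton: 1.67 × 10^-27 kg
λ = 1.36 × 10^-13 m, which is between nuclear and atomic scales.

Using λ = h/√(2mKE):

KE = 44653.4 eV = 7.154 × 10^-15 J

λ = h/√(2mKE)
λ = (6.626 × 10^-34 J·s) / √(2 × 1.67 × 10^-27 kg × 7.154 × 10^-15 J)
λ = 1.36 × 10^-13 m

Comparison:
- Atomic scale (10⁻¹⁰ m): λ is 0.0014× this size
- Nuclear scale (10⁻¹⁵ m): λ is 1.4e+02× this size

The wavelength is between nuclear and atomic scales.

This wavelength is appropriate for probing atomic structure but too large for nuclear physics experiments.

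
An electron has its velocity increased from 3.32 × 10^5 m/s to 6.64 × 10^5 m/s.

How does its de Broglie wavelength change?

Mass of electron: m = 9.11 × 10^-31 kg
The wavelength decreases by a factor of 2.

Using λ = h/(mv):

Initial wavelength: λ₁ = h/(mv₁) = 2.19 × 10^-9 m
Final wavelength: λ₂ = h/(mv₂) = 1.10 × 10^-9 m

Since λ ∝ 1/v, when velocity increases by a factor of 2, the wavelength decreases by a factor of 2.

λ₂/λ₁ = v₁/v₂ = 1/2

The wavelength decreases by a factor of 2.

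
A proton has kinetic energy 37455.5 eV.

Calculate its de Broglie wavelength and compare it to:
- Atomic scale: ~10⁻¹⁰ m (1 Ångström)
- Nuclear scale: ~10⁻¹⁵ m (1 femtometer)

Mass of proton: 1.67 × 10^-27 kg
λ = 1.48 × 10^-13 m, which is between nuclear and atomic scales.

Using λ = h/√(2mKE):

KE = 37455.5 eV = 6.001 × 10^-15 J

λ = h/√(2mKE)
λ = (6.626 × 10^-34 J·s) / √(2 × 1.67 × 10^-27 kg × 6.001 × 10^-15 J)
λ = 1.48 × 10^-13 m

Comparison:
- Atomic scale (10⁻¹⁰ m): λ is 0.0015× this size
- Nuclear scale (10⁻¹⁵ m): λ is 1.5e+02× this size

The wavelength is between nuclear and atomic scales.

This wavelength is appropriate for probing atomic structure but too large for nuclear physics experiments.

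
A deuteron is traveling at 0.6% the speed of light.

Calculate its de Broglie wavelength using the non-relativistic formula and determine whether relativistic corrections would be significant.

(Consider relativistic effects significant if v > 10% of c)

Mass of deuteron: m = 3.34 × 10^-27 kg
No, relativistic corrections are not needed.

Using the non-relativistic de Broglie formula λ = h/(mv):

v = 0.6% × c = 1.799 × 10^6 m/s

λ = h/(mv)
λ = (6.626 × 10^-34 J·s) / (3.34 × 10^-27 kg × 1.799 × 10^6 m/s)
λ = 1.10 × 10^-13 m

Since v = 0.6% of c < 10% of c, relativistic corrections are NOT significant and this non-relativistic result is a good approximation.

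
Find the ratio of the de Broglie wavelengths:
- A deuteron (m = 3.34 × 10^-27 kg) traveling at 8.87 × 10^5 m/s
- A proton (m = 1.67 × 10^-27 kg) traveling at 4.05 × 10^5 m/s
λ₁/λ₂ = 0.228

Using λ = h/(mv):

λ₁ = h/(m₁v₁) = 2.24 × 10^-13 m
λ₂ = h/(m₂v₂) = 9.80 × 10^-13 m

Ratio λ₁/λ₂ = (m₂v₂)/(m₁v₁)
         = (1.67 × 10^-27 kg × 4.05 × 10^5 m/s) / (3.34 × 10^-27 kg × 8.87 × 10^5 m/s)
         = 0.228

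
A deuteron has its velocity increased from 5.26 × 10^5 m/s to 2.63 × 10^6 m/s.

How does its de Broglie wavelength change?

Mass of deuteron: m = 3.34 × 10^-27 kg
The wavelength decreases by a factor of 5.

Using λ = h/(mv):

Initial wavelength: λ₁ = h/(mv₁) = 3.77 × 10^-13 m
Final wavelength: λ₂ = h/(mv₂) = 7.54 × 10^-14 m

Since λ ∝ 1/v, when velocity increases by a factor of 5, the wavelength decreases by a factor of 5.

λ₂/λ₁ = v₁/v₂ = 1/5

The wavelength decreases by a factor of 5.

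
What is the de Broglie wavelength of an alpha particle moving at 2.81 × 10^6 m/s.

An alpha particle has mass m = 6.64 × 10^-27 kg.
3.55 × 10^-14 m

Using the de Broglie relation λ = h/(mv):

λ = h/(mv)
λ = (6.626 × 10^-34 J·s) / (6.64 × 10^-27 kg × 2.81 × 10^6 m/s)
λ = 3.55 × 10^-14 m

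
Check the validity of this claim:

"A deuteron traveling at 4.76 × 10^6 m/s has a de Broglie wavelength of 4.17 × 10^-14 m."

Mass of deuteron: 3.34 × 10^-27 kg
True

The claim is correct.

Using λ = h/(mv):
λ = (6.626 × 10^-34 J·s) / (3.34 × 10^-27 kg × 4.76 × 10^6 m/s)
λ = 4.17 × 10^-14 m

This matches the claimed value.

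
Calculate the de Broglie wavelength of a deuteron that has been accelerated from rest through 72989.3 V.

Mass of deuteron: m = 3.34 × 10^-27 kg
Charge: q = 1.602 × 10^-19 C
7.50 × 10^-14 m

When a particle is accelerated through voltage V, it gains kinetic energy KE = qV.

The de Broglie wavelength is then λ = h/√(2mqV):

λ = h/√(2mqV)
λ = (6.626 × 10^-34 J·s) / √(2 × 3.34 × 10^-27 kg × 1.602 × 10^-19 C × 72989.3 V)
λ = 7.50 × 10^-14 m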